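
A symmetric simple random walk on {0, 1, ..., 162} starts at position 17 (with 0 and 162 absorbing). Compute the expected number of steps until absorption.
E[τ | X_0 = 17] = 2465

Let v_k = E[τ | X_0 = k]. Boundary: v_0 = v_162 = 0. Recurrence: v_k = 1 + (v_{k-1} + v_{k+1})/2 for 1 ≤ k ≤ 161. The particular solution to v_k − (v_{k-1} + v_{k+1})/2 = 1 is v_k = −k^2. Adding homogeneous solution A + B k and matching boundaries gives v_k = k (162 − k). Substituting k = 17: v_17 = 17 · 145 = 2465.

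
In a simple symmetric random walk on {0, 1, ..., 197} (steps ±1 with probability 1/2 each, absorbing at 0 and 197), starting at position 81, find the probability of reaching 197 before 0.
P(hit 197 before 0) = 81/197

Let u_k = P(hit 197 before 0 | start at k). Then u_0 = 0, u_197 = 1, and u_k = u_{k-1}/2 + u_{k+1}/2 for 1 ≤ k ≤ 196. This harmonic recurrence is solved by u_k = k/197, giving u_81 = 81/197.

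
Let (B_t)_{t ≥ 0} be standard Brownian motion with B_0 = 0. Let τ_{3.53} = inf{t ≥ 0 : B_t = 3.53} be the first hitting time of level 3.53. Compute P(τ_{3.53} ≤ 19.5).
P(τ_{3.53} ≤ 19.5) = 2(1 − Φ(3.53/√19.5)) = 2(1 − Φ(0.7994)) ≈ 0.4241

By the reflection principle for standard BM, P(τ_b ≤ t) = 2 · P(B_t ≥ b). Since B_t ~ N(0, t), P(B_t ≥ 3.53) = 1 − Φ(3.53/√t) = 1 − Φ(3.53/√19.5) = 1 − Φ(0.7994) ≈ 0.21203. Doubling: P(τ_{3.53} ≤ 19.5) ≈ 2 · 0.21203 = 0.42406 ≈ 0.4241.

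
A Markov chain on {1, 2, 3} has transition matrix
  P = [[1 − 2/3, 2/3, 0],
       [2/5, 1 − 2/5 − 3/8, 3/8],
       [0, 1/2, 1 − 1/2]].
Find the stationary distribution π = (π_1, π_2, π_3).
π = (12/47, 20/47, 15/47)

This is a birth-death chain on three states, which satisfies detailed balance: π_1 · P_{12} = π_2 · P_{21} and π_2 · P_{23} = π_3 · P_{32}.
From π_1 · 2/3 = π_2 · 2/5: π_2/π_1 = (2/3)/(2/5) = 5/3.
From π_2 · 3/8 = π_3 · 1/2: π_3/π_2 = (3/8)/(1/2) = 3/4.
Take π_1 proportional to 1; then unnormalized π = (1, 5/3, 5/4). Normalize by dividing by the sum 47/12:
  π = (12/47, 20/47, 15/47).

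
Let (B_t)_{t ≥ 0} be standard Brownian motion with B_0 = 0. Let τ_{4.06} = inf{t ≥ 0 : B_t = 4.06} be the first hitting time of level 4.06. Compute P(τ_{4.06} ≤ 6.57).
P(τ_{4.06} ≤ 6.57) = 2(1 − Φ(4.06/√6.57)) = 2(1 − Φ(1.5840)) ≈ 0.1132

By the reflection principle for standard BM, P(τ_b ≤ t) = 2 · P(B_t ≥ b). Since B_t ~ N(0, t), P(B_t ≥ 4.06) = 1 − Φ(4.06/√t) = 1 − Φ(4.06/√6.57) = 1 − Φ(1.5840) ≈ 0.05660. Doubling: P(τ_{4.06} ≤ 6.57) ≈ 2 · 0.05660 = 0.11320 ≈ 0.1132.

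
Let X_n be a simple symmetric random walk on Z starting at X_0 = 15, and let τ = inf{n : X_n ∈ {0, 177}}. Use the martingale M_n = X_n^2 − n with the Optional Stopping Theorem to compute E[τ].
E[τ] = 2430

M_n = X_n^2 − n is a martingale (since E[X_{n+1}^2 | F_n] = X_n^2 + 1). By OST (τ has finite mean in a bounded region), E[M_τ] = E[M_0] = X_0^2 − 0 = 15^2 = 225. Also E[M_τ] = E[X_τ^2] − E[τ]. The walk exits at 0 or 177, with P(hit 177 first) = 15/177, so E[X_τ^2] = 177^2 · 15/177 + 0 = 2655. Thus E[τ] = E[X_τ^2] − E[M_τ] = 2655 − 225 = 2430 = 15(177 − 15) = 2430.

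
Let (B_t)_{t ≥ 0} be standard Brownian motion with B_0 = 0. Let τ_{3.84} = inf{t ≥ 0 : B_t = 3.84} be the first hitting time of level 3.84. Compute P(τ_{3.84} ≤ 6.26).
P(τ_{3.84} ≤ 6.26) = 2(1 − Φ(3.84/√6.26)) = 2(1 − Φ(1.5348)) ≈ 0.1248

By the reflection principle for standard BM, P(τ_b ≤ t) = 2 · P(B_t ≥ b). Since B_t ~ N(0, t), P(B_t ≥ 3.84) = 1 − Φ(3.84/√t) = 1 − Φ(3.84/√6.26) = 1 − Φ(1.5348) ≈ 0.06242. Doubling: P(τ_{3.84} ≤ 6.26) ≈ 2 · 0.06242 = 0.12484 ≈ 0.1248.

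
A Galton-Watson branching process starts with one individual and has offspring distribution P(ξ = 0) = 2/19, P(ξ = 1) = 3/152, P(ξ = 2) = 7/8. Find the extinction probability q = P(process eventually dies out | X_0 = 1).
q = 16/133

The pgf is f(s) = 2/19 + 3/152·s + 7/8·s². The extinction probability q is the smallest fixed point of f in [0, 1]. Setting s = f(s):
  7/8·s² + (3/152 − 1)·s + 2/19 = 0
  7/8·s² − (2/19 + 7/8)·s + 2/19 = 0
which factors as (s − 1)·(7/8·s − 2/19) = 0, giving roots s = 1 and s = (2/19)/(7/8) = 16/133.
Mean offspring μ = 3/152 + 2·7/8 = 269/152 > 1 (supercritical), so q < 1. The extinction probability is the smaller root: q = (2/19)/(7/8) = 16/133.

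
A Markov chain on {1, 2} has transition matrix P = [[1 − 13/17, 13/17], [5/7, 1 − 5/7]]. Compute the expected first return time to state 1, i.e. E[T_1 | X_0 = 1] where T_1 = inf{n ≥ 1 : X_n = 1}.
E[T_1 | X_0 = 1] = 1/π_1 = 176/85

For an irreducible recurrent Markov chain with stationary distribution π, E[T_i | X_0 = i] = 1/π_i (Kac's formula). Here π_1 = (5/7)/(13/17 + 5/7) = (5/7)/(176/119) = 85/176, so E[T_1 | X_0 = 1] = 1/π_1 = (13/17 + 5/7)/(5/7) = (176/119)/(5/7) = 176/85.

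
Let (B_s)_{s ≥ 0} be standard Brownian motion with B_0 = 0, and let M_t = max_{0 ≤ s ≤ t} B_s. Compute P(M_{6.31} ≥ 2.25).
P(M_{6.31} ≥ 2.25) = 2·P(B_{6.31} ≥ 2.25) = 2(1 − Φ(2.25/√6.31)) ≈ 0.3704

By the reflection principle for Brownian motion, P(M_t ≥ a) = 2 · P(B_t ≥ a) for a ≥ 0. Since B_t ~ N(0, t), P(B_t ≥ 2.25) = 1 − Φ(2.25/√t) = 1 − Φ(2.25/√6.31) = 1 − Φ(0.8957). So
  P(M_{6.31} ≥ 2.25) = 2(1 − Φ(0.8957)) ≈ 0.3704.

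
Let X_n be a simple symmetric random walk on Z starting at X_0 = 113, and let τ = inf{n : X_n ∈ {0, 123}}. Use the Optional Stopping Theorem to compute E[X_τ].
E[X_τ] = 113

X_n is a martingale and τ is a bounded-mean stopping time (indeed τ is finite a.s. with bounded expectation since the walk is in a bounded region). By the OST, E[X_τ] = E[X_0] = 113. Equivalently: E[X_τ] = 123 · P(hit 123 first) + 0 · P(hit 0 first) = 123 · (113/123) = 113.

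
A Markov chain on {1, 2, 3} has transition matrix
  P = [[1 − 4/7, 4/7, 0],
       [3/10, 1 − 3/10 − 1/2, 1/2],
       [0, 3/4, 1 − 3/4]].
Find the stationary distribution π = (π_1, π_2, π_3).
π = (63/263, 120/263, 80/263)

This is a birth-death chain on three states, which satisfies detailed balance: π_1 · P_{12} = π_2 · P_{21} and π_2 · P_{23} = π_3 · P_{32}.
From π_1 · 4/7 = π_2 · 3/10: π_2/π_1 = (4/7)/(3/10) = 40/21.
From π_2 · 1/2 = π_3 · 3/4: π_3/π_2 = (1/2)/(3/4) = 2/3.
Take π_1 proportional to 1; then unnormalized π = (1, 40/21, 80/63). Normalize by dividing by the sum 263/63:
  π = (63/263, 120/263, 80/263).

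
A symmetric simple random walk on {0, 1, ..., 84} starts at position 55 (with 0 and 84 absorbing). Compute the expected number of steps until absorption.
E[τ | X_0 = 55] = 1595

Let v_k = E[τ | X_0 = k]. Boundary: v_0 = v_84 = 0. Recurrence: v_k = 1 + (v_{k-1} + v_{k+1})/2 for 1 ≤ k ≤ 83. The particular solution to v_k − (v_{k-1} + v_{k+1})/2 = 1 is v_k = −k^2. Adding homogeneous solution A + B k and matching boundaries gives v_k = k (84 − k). Substituting k = 55: v_55 = 55 · 29 = 1595.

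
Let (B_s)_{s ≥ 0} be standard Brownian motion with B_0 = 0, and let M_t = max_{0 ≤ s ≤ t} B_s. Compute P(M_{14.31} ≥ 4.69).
P(M_{14.31} ≥ 4.69) = 2·P(B_{14.31} ≥ 4.69) = 2(1 − Φ(4.69/√14.31)) ≈ 0.2150

By the reflection principle for Brownian motion, P(M_t ≥ a) = 2 · P(B_t ≥ a) for a ≥ 0. Since B_t ~ N(0, t), P(B_t ≥ 4.69) = 1 − Φ(4.69/√t) = 1 − Φ(4.69/√14.31) = 1 − Φ(1.2398). So
  P(M_{14.31} ≥ 4.69) = 2(1 − Φ(1.2398)) ≈ 0.2150.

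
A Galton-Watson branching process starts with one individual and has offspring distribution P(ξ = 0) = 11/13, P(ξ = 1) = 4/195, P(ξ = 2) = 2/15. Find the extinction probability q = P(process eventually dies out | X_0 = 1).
q = 1

Mean offspring μ = 0·11/13 + 1·4/195 + 2·2/15 = 56/195 ≤ 1. For μ ≤ 1 with offspring not concentrated at 1, the Galton-Watson process goes extinct almost surely, so q = 1.
(Algebraic check: The pgf is f(s) = 11/13 + 4/195·s + 2/15·s². The extinction probability q is the smallest fixed point of f in [0, 1]. Setting s = f(s):
  2/15·s² + (4/195 − 1)·s + 11/13 = 0
  2/15·s² − (11/13 + 2/15)·s + 11/13 = 0
which factors as (s − 1)·(2/15·s − 11/13) = 0, giving roots s = 1 and s = (11/13)/(2/15) = 165/26. Since 165/26 ≥ 1, the smallest root in [0, 1] is s = 1.)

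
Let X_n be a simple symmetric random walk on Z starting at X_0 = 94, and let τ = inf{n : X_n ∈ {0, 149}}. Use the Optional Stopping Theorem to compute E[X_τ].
E[X_τ] = 94

X_n is a martingale and τ is a bounded-mean stopping time (indeed τ is finite a.s. with bounded expectation since the walk is in a bounded region). By the OST, E[X_τ] = E[X_0] = 94. Equivalently: E[X_τ] = 149 · P(hit 149 first) + 0 · P(hit 0 first) = 149 · (94/149) = 94.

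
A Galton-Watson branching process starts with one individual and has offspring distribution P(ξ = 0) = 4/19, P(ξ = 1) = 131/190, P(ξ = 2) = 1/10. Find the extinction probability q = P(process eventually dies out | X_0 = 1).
q = 1

Mean offspring μ = 0·4/19 + 1·131/190 + 2·1/10 = 169/190 ≤ 1. For μ ≤ 1 with offspring not concentrated at 1, the Galton-Watson process goes extinct almost surely, so q = 1.
(Algebraic check: The pgf is f(s) = 4/19 + 131/190·s + 1/10·s². The extinction probability q is the smallest fixed point of f in [0, 1]. Setting s = f(s):
  1/10·s² + (131/190 − 1)·s + 4/19 = 0
  1/10·s² − (4/19 + 1/10)·s + 4/19 = 0
which factors as (s − 1)·(1/10·s − 4/19) = 0, giving roots s = 1 and s = (4/19)/(1/10) = 40/19. Since 40/19 ≥ 1, the smallest root in [0, 1] is s = 1.)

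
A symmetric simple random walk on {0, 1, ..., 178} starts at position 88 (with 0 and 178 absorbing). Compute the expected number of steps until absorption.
E[τ | X_0 = 88] = 7920

Let v_k = E[τ | X_0 = k]. Boundary: v_0 = v_178 = 0. Recurrence: v_k = 1 + (v_{k-1} + v_{k+1})/2 for 1 ≤ k ≤ 177. The particular solution to v_k − (v_{k-1} + v_{k+1})/2 = 1 is v_k = −k^2. Adding homogeneous solution A + B k and matching boundaries gives v_k = k (178 − k). Substituting k = 88: v_88 = 88 · 90 = 7920.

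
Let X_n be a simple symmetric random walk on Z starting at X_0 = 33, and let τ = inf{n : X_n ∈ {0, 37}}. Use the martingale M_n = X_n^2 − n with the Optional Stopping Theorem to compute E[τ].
E[τ] = 132

M_n = X_n^2 − n is a martingale (since E[X_{n+1}^2 | F_n] = X_n^2 + 1). By OST (τ has finite mean in a bounded region), E[M_τ] = E[M_0] = X_0^2 − 0 = 33^2 = 1089. Also E[M_τ] = E[X_τ^2] − E[τ]. The walk exits at 0 or 37, with P(hit 37 first) = 33/37, so E[X_τ^2] = 37^2 · 33/37 + 0 = 1221. Thus E[τ] = E[X_τ^2] − E[M_τ] = 1221 − 1089 = 132 = 33(37 − 33) = 132.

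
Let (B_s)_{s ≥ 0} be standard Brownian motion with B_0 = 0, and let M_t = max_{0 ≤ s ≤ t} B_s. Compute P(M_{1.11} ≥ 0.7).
P(M_{1.11} ≥ 0.7) = 2·P(B_{1.11} ≥ 0.7) = 2(1 − Φ(0.7/√1.11)) ≈ 0.5064

By the reflection principle for Brownian motion, P(M_t ≥ a) = 2 · P(B_t ≥ a) for a ≥ 0. Since B_t ~ N(0, t), P(B_t ≥ 0.7) = 1 − Φ(0.7/√t) = 1 − Φ(0.7/√1.11) = 1 − Φ(0.6644). So
  P(M_{1.11} ≥ 0.7) = 2(1 − Φ(0.6644)) ≈ 0.5064.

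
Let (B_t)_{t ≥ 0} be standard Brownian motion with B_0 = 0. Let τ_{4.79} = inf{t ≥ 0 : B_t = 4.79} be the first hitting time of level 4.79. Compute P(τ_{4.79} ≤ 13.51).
P(τ_{4.79} ≤ 13.51) = 2(1 − Φ(4.79/√13.51)) = 2(1 − Φ(1.3032)) ≈ 0.1925

By the reflection principle for standard BM, P(τ_b ≤ t) = 2 · P(B_t ≥ b). Since B_t ~ N(0, t), P(B_t ≥ 4.79) = 1 − Φ(4.79/√t) = 1 − Φ(4.79/√13.51) = 1 − Φ(1.3032) ≈ 0.09625. Doubling: P(τ_{4.79} ≤ 13.51) ≈ 2 · 0.09625 = 0.19250 ≈ 0.1925.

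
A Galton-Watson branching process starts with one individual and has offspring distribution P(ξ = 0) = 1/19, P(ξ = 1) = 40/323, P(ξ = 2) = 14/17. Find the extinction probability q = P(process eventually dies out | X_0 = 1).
q = 17/266

The pgf is f(s) = 1/19 + 40/323·s + 14/17·s². The extinction probability q is the smallest fixed point of f in [0, 1]. Setting s = f(s):
  14/17·s² + (40/323 − 1)·s + 1/19 = 0
  14/17·s² − (1/19 + 14/17)·s + 1/19 = 0
which factors as (s − 1)·(14/17·s − 1/19) = 0, giving roots s = 1 and s = (1/19)/(14/17) = 17/266.
Mean offspring μ = 40/323 + 2·14/17 = 572/323 > 1 (supercritical), so q < 1. The extinction probability is the smaller root: q = (1/19)/(14/17) = 17/266.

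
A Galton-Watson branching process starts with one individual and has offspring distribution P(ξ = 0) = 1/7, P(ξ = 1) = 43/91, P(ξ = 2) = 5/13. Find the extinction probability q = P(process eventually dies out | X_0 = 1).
q = 13/35

The pgf is f(s) = 1/7 + 43/91·s + 5/13·s². The extinction probability q is the smallest fixed point of f in [0, 1]. Setting s = f(s):
  5/13·s² + (43/91 − 1)·s + 1/7 = 0
  5/13·s² − (1/7 + 5/13)·s + 1/7 = 0
which factors as (s − 1)·(5/13·s − 1/7) = 0, giving roots s = 1 and s = (1/7)/(5/13) = 13/35.
Mean offspring μ = 43/91 + 2·5/13 = 113/91 > 1 (supercritical), so q < 1. The extinction probability is the smaller root: q = (1/7)/(5/13) = 13/35.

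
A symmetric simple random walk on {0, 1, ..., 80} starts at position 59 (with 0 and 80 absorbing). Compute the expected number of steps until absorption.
E[τ | X_0 = 59] = 1239

Let v_k = E[τ | X_0 = k]. Boundary: v_0 = v_80 = 0. Recurrence: v_k = 1 + (v_{k-1} + v_{k+1})/2 for 1 ≤ k ≤ 79. The particular solution to v_k − (v_{k-1} + v_{k+1})/2 = 1 is v_k = −k^2. Adding homogeneous solution A + B k and matching boundaries gives v_k = k (80 − k). Substituting k = 59: v_59 = 59 · 21 = 1239.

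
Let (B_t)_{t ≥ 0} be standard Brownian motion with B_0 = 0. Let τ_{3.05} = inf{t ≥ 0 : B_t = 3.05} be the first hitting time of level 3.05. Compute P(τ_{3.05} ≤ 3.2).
P(τ_{3.05} ≤ 3.2) = 2(1 − Φ(3.05/√3.2)) = 2(1 − Φ(1.7050)) ≈ 0.0882

By the reflection principle for standard BM, P(τ_b ≤ t) = 2 · P(B_t ≥ b). Since B_t ~ N(0, t), P(B_t ≥ 3.05) = 1 − Φ(3.05/√t) = 1 − Φ(3.05/√3.2) = 1 − Φ(1.7050) ≈ 0.04410. Doubling: P(τ_{3.05} ≤ 3.2) ≈ 2 · 0.04410 = 0.08820 ≈ 0.0882.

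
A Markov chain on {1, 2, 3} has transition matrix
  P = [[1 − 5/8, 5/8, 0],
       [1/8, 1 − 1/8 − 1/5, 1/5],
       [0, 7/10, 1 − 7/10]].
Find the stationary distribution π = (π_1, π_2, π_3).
π = (7/52, 35/52, 5/26)

This is a birth-death chain on three states, which satisfies detailed balance: π_1 · P_{12} = π_2 · P_{21} and π_2 · P_{23} = π_3 · P_{32}.
From π_1 · 5/8 = π_2 · 1/8: π_2/π_1 = (5/8)/(1/8) = 5.
From π_2 · 1/5 = π_3 · 7/10: π_3/π_2 = (1/5)/(7/10) = 2/7.
Take π_1 proportional to 1; then unnormalized π = (1, 5, 10/7). Normalize by dividing by the sum 52/7:
  π = (7/52, 35/52, 5/26).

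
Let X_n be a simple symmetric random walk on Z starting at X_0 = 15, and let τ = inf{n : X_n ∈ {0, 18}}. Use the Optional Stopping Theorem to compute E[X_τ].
E[X_τ] = 15

X_n is a martingale and τ is a bounded-mean stopping time (indeed τ is finite a.s. with bounded expectation since the walk is in a bounded region). By the OST, E[X_τ] = E[X_0] = 15. Equivalently: E[X_τ] = 18 · P(hit 18 first) + 0 · P(hit 0 first) = 18 · (15/18) = 15.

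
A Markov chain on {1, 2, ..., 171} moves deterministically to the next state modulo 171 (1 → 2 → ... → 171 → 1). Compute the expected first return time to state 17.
E[T_17 | X_0 = 17] = 171

The chain cycles deterministically, so starting at state 17 it returns in exactly 171 steps. Equivalently, the stationary distribution is uniform π_j = 1/171 for every state j, so by Kac's formula E[T_17] = 1/π_17 = 171.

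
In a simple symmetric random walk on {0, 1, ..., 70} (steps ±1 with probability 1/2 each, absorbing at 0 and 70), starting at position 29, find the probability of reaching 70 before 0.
P(hit 70 before 0) = 29/70

Let u_k = P(hit 70 before 0 | start at k). Then u_0 = 0, u_70 = 1, and u_k = u_{k-1}/2 + u_{k+1}/2 for 1 ≤ k ≤ 69. This harmonic recurrence is solved by u_k = k/70, giving u_29 = 29/70.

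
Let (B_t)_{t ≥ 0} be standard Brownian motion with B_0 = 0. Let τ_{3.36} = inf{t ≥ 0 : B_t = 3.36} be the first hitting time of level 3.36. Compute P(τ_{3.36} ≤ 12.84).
P(τ_{3.36} ≤ 12.84) = 2(1 − Φ(3.36/√12.84)) = 2(1 − Φ(0.9377)) ≈ 0.3484

By the reflection principle for standard BM, P(τ_b ≤ t) = 2 · P(B_t ≥ b). Since B_t ~ N(0, t), P(B_t ≥ 3.36) = 1 − Φ(3.36/√t) = 1 − Φ(3.36/√12.84) = 1 − Φ(0.9377) ≈ 0.17420. Doubling: P(τ_{3.36} ≤ 12.84) ≈ 2 · 0.17420 = 0.34840 ≈ 0.3484.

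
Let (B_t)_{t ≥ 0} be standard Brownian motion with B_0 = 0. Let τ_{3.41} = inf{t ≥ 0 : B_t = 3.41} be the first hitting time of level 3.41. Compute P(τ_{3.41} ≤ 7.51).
P(τ_{3.41} ≤ 7.51) = 2(1 − Φ(3.41/√7.51)) = 2(1 − Φ(1.2443)) ≈ 0.2134

By the reflection principle for standard BM, P(τ_b ≤ t) = 2 · P(B_t ≥ b). Since B_t ~ N(0, t), P(B_t ≥ 3.41) = 1 − Φ(3.41/√t) = 1 − Φ(3.41/√7.51) = 1 − Φ(1.2443) ≈ 0.10669. Doubling: P(τ_{3.41} ≤ 7.51) ≈ 2 · 0.10669 = 0.21338 ≈ 0.2134.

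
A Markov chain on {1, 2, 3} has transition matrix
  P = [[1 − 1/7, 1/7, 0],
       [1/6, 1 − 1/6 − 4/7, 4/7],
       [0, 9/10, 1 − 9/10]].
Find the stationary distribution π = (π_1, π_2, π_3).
π = (147/353, 126/353, 80/353)

This is a birth-death chain on three states, which satisfies detailed balance: π_1 · P_{12} = π_2 · P_{21} and π_2 · P_{23} = π_3 · P_{32}.
From π_1 · 1/7 = π_2 · 1/6: π_2/π_1 = (1/7)/(1/6) = 6/7.
From π_2 · 4/7 = π_3 · 9/10: π_3/π_2 = (4/7)/(9/10) = 40/63.
Take π_1 proportional to 1; then unnormalized π = (1, 6/7, 80/147). Normalize by dividing by the sum 353/147:
  π = (147/353, 126/353, 80/353).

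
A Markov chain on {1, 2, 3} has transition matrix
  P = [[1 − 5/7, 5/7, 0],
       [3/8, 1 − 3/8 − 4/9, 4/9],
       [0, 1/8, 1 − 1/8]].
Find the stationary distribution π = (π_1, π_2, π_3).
π = (189/1829, 360/1829, 1280/1829)

This is a birth-death chain on three states, which satisfies detailed balance: π_1 · P_{12} = π_2 · P_{21} and π_2 · P_{23} = π_3 · P_{32}.
From π_1 · 5/7 = π_2 · 3/8: π_2/π_1 = (5/7)/(3/8) = 40/21.
From π_2 · 4/9 = π_3 · 1/8: π_3/π_2 = (4/9)/(1/8) = 32/9.
Take π_1 proportional to 1; then unnormalized π = (1, 40/21, 1280/189). Normalize by dividing by the sum 1829/189:
  π = (189/1829, 360/1829, 1280/1829).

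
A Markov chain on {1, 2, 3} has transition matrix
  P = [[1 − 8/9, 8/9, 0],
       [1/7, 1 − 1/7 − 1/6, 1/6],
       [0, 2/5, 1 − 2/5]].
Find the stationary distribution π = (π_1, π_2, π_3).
π = (27/265, 168/265, 14/53)

This is a birth-death chain on three states, which satisfies detailed balance: π_1 · P_{12} = π_2 · P_{21} and π_2 · P_{23} = π_3 · P_{32}.
From π_1 · 8/9 = π_2 · 1/7: π_2/π_1 = (8/9)/(1/7) = 56/9.
From π_2 · 1/6 = π_3 · 2/5: π_3/π_2 = (1/6)/(2/5) = 5/12.
Take π_1 proportional to 1; then unnormalized π = (1, 56/9, 70/27). Normalize by dividing by the sum 265/27:
  π = (27/265, 168/265, 14/53).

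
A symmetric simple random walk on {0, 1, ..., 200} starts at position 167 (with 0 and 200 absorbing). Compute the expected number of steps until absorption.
E[τ | X_0 = 167] = 5511

Let v_k = E[τ | X_0 = k]. Boundary: v_0 = v_200 = 0. Recurrence: v_k = 1 + (v_{k-1} + v_{k+1})/2 for 1 ≤ k ≤ 199. The particular solution to v_k − (v_{k-1} + v_{k+1})/2 = 1 is v_k = −k^2. Adding homogeneous solution A + B k and matching boundaries gives v_k = k (200 − k). Substituting k = 167: v_167 = 167 · 33 = 5511.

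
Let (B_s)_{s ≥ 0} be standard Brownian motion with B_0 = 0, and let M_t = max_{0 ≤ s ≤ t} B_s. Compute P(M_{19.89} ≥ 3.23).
P(M_{19.89} ≥ 3.23) = 2·P(B_{19.89} ≥ 3.23) = 2(1 − Φ(3.23/√19.89)) ≈ 0.4689

By the reflection principle for Brownian motion, P(M_t ≥ a) = 2 · P(B_t ≥ a) for a ≥ 0. Since B_t ~ N(0, t), P(B_t ≥ 3.23) = 1 − Φ(3.23/√t) = 1 − Φ(3.23/√19.89) = 1 − Φ(0.7242). So
  P(M_{19.89} ≥ 3.23) = 2(1 − Φ(0.7242)) ≈ 0.4689.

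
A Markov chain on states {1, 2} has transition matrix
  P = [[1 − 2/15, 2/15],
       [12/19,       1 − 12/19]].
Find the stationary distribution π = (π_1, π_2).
π_1 = 90/109, π_2 = 19/109

Solve πP = π with π_1 + π_2 = 1. From πP = π: π_1 · (1 − 2/15) + π_2 · 12/19 = π_1 ⇒ π_2 · 12/19 = π_1 · 2/15 ⇒ π_2/π_1 = (2/15)/(12/19) = 19/90. Together with π_1 + π_2 = 1:
  π_1 = (12/19)/(2/15 + 12/19) = (12/19)/(218/285) = 90/109,
  π_2 = (2/15)/(2/15 + 12/19) = (2/15)/(218/285) = 19/109.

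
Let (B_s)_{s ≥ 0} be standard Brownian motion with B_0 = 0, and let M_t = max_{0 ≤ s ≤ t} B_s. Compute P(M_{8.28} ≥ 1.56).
P(M_{8.28} ≥ 1.56) = 2·P(B_{8.28} ≥ 1.56) = 2(1 − Φ(1.56/√8.28)) ≈ 0.5877

By the reflection principle for Brownian motion, P(M_t ≥ a) = 2 · P(B_t ≥ a) for a ≥ 0. Since B_t ~ N(0, t), P(B_t ≥ 1.56) = 1 − Φ(1.56/√t) = 1 − Φ(1.56/√8.28) = 1 − Φ(0.5421). So
  P(M_{8.28} ≥ 1.56) = 2(1 − Φ(0.5421)) ≈ 0.5877.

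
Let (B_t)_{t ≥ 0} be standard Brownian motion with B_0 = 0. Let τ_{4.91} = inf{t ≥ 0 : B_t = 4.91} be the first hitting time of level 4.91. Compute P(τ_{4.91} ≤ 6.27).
P(τ_{4.91} ≤ 6.27) = 2(1 − Φ(4.91/√6.27)) = 2(1 − Φ(1.9609)) ≈ 0.0499

By the reflection principle for standard BM, P(τ_b ≤ t) = 2 · P(B_t ≥ b). Since B_t ~ N(0, t), P(B_t ≥ 4.91) = 1 − Φ(4.91/√t) = 1 − Φ(4.91/√6.27) = 1 − Φ(1.9609) ≈ 0.02495. Doubling: P(τ_{4.91} ≤ 6.27) ≈ 2 · 0.02495 = 0.04990 ≈ 0.0499.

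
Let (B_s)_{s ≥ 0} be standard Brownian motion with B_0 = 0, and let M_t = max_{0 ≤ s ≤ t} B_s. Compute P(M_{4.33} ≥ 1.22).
P(M_{4.33} ≥ 1.22) = 2·P(B_{4.33} ≥ 1.22) = 2(1 − Φ(1.22/√4.33)) ≈ 0.5577

By the reflection principle for Brownian motion, P(M_t ≥ a) = 2 · P(B_t ≥ a) for a ≥ 0. Since B_t ~ N(0, t), P(B_t ≥ 1.22) = 1 − Φ(1.22/√t) = 1 − Φ(1.22/√4.33) = 1 − Φ(0.5863). So
  P(M_{4.33} ≥ 1.22) = 2(1 − Φ(0.5863)) ≈ 0.5577.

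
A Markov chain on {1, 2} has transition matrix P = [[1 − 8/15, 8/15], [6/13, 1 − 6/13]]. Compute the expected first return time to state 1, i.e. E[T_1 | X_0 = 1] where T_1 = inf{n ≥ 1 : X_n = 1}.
E[T_1 | X_0 = 1] = 1/π_1 = 97/45

For an irreducible recurrent Markov chain with stationary distribution π, E[T_i | X_0 = i] = 1/π_i (Kac's formula). Here π_1 = (6/13)/(8/15 + 6/13) = (6/13)/(194/195) = 45/97, so E[T_1 | X_0 = 1] = 1/π_1 = (8/15 + 6/13)/(6/13) = (194/195)/(6/13) = 97/45.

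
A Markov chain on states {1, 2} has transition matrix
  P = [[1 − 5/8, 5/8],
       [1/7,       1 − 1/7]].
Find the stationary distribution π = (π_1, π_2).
π_1 = 8/43, π_2 = 35/43

Solve πP = π with π_1 + π_2 = 1. From πP = π: π_1 · (1 − 5/8) + π_2 · 1/7 = π_1 ⇒ π_2 · 1/7 = π_1 · 5/8 ⇒ π_2/π_1 = (5/8)/(1/7) = 35/8. Together with π_1 + π_2 = 1:
  π_1 = (1/7)/(5/8 + 1/7) = (1/7)/(43/56) = 8/43,
  π_2 = (5/8)/(5/8 + 1/7) = (5/8)/(43/56) = 35/43.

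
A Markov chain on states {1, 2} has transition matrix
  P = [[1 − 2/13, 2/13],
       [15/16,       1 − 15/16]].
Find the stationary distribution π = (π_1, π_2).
π_1 = 195/227, π_2 = 32/227

Solve πP = π with π_1 + π_2 = 1. From πP = π: π_1 · (1 − 2/13) + π_2 · 15/16 = π_1 ⇒ π_2 · 15/16 = π_1 · 2/13 ⇒ π_2/π_1 = (2/13)/(15/16) = 32/195. Together with π_1 + π_2 = 1:
  π_1 = (15/16)/(2/13 + 15/16) = (15/16)/(227/208) = 195/227,
  π_2 = (2/13)/(2/13 + 15/16) = (2/13)/(227/208) = 32/227.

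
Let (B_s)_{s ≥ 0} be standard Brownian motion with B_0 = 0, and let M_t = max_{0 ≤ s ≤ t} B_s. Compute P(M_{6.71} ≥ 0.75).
P(M_{6.71} ≥ 0.75) = 2·P(B_{6.71} ≥ 0.75) = 2(1 − Φ(0.75/√6.71)) ≈ 0.7722

By the reflection principle for Brownian motion, P(M_t ≥ a) = 2 · P(B_t ≥ a) for a ≥ 0. Since B_t ~ N(0, t), P(B_t ≥ 0.75) = 1 − Φ(0.75/√t) = 1 − Φ(0.75/√6.71) = 1 − Φ(0.2895). So
  P(M_{6.71} ≥ 0.75) = 2(1 − Φ(0.2895)) ≈ 0.7722.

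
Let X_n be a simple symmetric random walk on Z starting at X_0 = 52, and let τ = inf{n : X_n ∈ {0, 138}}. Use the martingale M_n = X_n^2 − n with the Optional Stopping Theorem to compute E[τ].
E[τ] = 4472

M_n = X_n^2 − n is a martingale (since E[X_{n+1}^2 | F_n] = X_n^2 + 1). By OST (τ has finite mean in a bounded region), E[M_τ] = E[M_0] = X_0^2 − 0 = 52^2 = 2704. Also E[M_τ] = E[X_τ^2] − E[τ]. The walk exits at 0 or 138, with P(hit 138 first) = 52/138, so E[X_τ^2] = 138^2 · 52/138 + 0 = 7176. Thus E[τ] = E[X_τ^2] − E[M_τ] = 7176 − 2704 = 4472 = 52(138 − 52) = 4472.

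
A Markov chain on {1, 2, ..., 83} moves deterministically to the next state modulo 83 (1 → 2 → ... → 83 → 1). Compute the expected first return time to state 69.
E[T_69 | X_0 = 69] = 83

The chain cycles deterministically, so starting at state 69 it returns in exactly 83 steps. Equivalently, the stationary distribution is uniform π_j = 1/83 for every state j, so by Kac's formula E[T_69] = 1/π_69 = 83.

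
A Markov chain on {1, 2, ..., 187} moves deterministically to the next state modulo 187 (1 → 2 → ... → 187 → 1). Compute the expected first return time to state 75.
E[T_75 | X_0 = 75] = 187

The chain cycles deterministically, so starting at state 75 it returns in exactly 187 steps. Equivalently, the stationary distribution is uniform π_j = 1/187 for every state j, so by Kac's formula E[T_75] = 1/π_75 = 187.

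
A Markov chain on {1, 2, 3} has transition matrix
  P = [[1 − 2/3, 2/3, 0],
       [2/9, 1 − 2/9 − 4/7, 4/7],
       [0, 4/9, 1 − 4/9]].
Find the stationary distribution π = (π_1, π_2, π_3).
π = (7/55, 21/55, 27/55)

This is a birth-death chain on three states, which satisfies detailed balance: π_1 · P_{12} = π_2 · P_{21} and π_2 · P_{23} = π_3 · P_{32}.
From π_1 · 2/3 = π_2 · 2/9: π_2/π_1 = (2/3)/(2/9) = 3.
From π_2 · 4/7 = π_3 · 4/9: π_3/π_2 = (4/7)/(4/9) = 9/7.
Take π_1 proportional to 1; then unnormalized π = (1, 3, 27/7). Normalize by dividing by the sum 55/7:
  π = (7/55, 21/55, 27/55).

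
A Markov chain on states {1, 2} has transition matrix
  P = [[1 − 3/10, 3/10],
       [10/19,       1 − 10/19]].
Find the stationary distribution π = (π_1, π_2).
π_1 = 100/157, π_2 = 57/157

Solve πP = π with π_1 + π_2 = 1. From πP = π: π_1 · (1 − 3/10) + π_2 · 10/19 = π_1 ⇒ π_2 · 10/19 = π_1 · 3/10 ⇒ π_2/π_1 = (3/10)/(10/19) = 57/100. Together with π_1 + π_2 = 1:
  π_1 = (10/19)/(3/10 + 10/19) = (10/19)/(157/190) = 100/157,
  π_2 = (3/10)/(3/10 + 10/19) = (3/10)/(157/190) = 57/157.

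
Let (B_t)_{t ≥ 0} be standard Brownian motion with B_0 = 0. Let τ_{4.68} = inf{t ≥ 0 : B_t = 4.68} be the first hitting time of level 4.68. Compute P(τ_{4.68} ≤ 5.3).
P(τ_{4.68} ≤ 5.3) = 2(1 − Φ(4.68/√5.3)) = 2(1 − Φ(2.0329)) ≈ 0.0421

By the reflection principle for standard BM, P(τ_b ≤ t) = 2 · P(B_t ≥ b). Since B_t ~ N(0, t), P(B_t ≥ 4.68) = 1 − Φ(4.68/√t) = 1 − Φ(4.68/√5.3) = 1 − Φ(2.0329) ≈ 0.02103. Doubling: P(τ_{4.68} ≤ 5.3) ≈ 2 · 0.02103 = 0.04206 ≈ 0.0421.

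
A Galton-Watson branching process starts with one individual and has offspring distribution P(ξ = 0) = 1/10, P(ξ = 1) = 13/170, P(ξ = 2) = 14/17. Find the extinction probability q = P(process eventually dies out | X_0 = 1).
q = 17/140

The pgf is f(s) = 1/10 + 13/170·s + 14/17·s². The extinction probability q is the smallest fixed point of f in [0, 1]. Setting s = f(s):
  14/17·s² + (13/170 − 1)·s + 1/10 = 0
  14/17·s² − (1/10 + 14/17)·s + 1/10 = 0
which factors as (s − 1)·(14/17·s − 1/10) = 0, giving roots s = 1 and s = (1/10)/(14/17) = 17/140.
Mean offspring μ = 13/170 + 2·14/17 = 293/170 > 1 (supercritical), so q < 1. The extinction probability is the smaller root: q = (1/10)/(14/17) = 17/140.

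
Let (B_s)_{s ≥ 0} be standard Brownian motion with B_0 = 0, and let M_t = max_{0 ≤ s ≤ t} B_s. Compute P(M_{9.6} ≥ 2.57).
P(M_{9.6} ≥ 2.57) = 2·P(B_{9.6} ≥ 2.57) = 2(1 − Φ(2.57/√9.6)) ≈ 0.4068

By the reflection principle for Brownian motion, P(M_t ≥ a) = 2 · P(B_t ≥ a) for a ≥ 0. Since B_t ~ N(0, t), P(B_t ≥ 2.57) = 1 − Φ(2.57/√t) = 1 − Φ(2.57/√9.6) = 1 − Φ(0.8295). So
  P(M_{9.6} ≥ 2.57) = 2(1 − Φ(0.8295)) ≈ 0.4068.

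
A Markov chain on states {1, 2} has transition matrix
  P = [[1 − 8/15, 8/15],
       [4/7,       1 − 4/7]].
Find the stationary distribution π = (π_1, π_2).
π_1 = 15/29, π_2 = 14/29

Solve πP = π with π_1 + π_2 = 1. From πP = π: π_1 · (1 − 8/15) + π_2 · 4/7 = π_1 ⇒ π_2 · 4/7 = π_1 · 8/15 ⇒ π_2/π_1 = (8/15)/(4/7) = 14/15. Together with π_1 + π_2 = 1:
  π_1 = (4/7)/(8/15 + 4/7) = (4/7)/(116/105) = 15/29,
  π_2 = (8/15)/(8/15 + 4/7) = (8/15)/(116/105) = 14/29.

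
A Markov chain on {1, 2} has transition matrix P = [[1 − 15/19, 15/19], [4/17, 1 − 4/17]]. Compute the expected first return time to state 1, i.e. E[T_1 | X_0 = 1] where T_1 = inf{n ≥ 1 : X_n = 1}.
E[T_1 | X_0 = 1] = 1/π_1 = 331/76

For an irreducible recurrent Markov chain with stationary distribution π, E[T_i | X_0 = i] = 1/π_i (Kac's formula). Here π_1 = (4/17)/(15/19 + 4/17) = (4/17)/(331/323) = 76/331, so E[T_1 | X_0 = 1] = 1/π_1 = (15/19 + 4/17)/(4/17) = (331/323)/(4/17) = 331/76.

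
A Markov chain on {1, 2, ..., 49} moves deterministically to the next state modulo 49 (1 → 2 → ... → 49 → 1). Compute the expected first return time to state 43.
E[T_43 | X_0 = 43] = 49

The chain cycles deterministically, so starting at state 43 it returns in exactly 49 steps. Equivalently, the stationary distribution is uniform π_j = 1/49 for every state j, so by Kac's formula E[T_43] = 1/π_43 = 49.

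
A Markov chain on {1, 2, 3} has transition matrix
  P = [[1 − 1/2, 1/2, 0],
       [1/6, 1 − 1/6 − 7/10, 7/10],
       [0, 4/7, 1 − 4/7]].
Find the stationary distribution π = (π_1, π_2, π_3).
π = (40/307, 120/307, 147/307)

This is a birth-death chain on three states, which satisfies detailed balance: π_1 · P_{12} = π_2 · P_{21} and π_2 · P_{23} = π_3 · P_{32}.
From π_1 · 1/2 = π_2 · 1/6: π_2/π_1 = (1/2)/(1/6) = 3.
From π_2 · 7/10 = π_3 · 4/7: π_3/π_2 = (7/10)/(4/7) = 49/40.
Take π_1 proportional to 1; then unnormalized π = (1, 3, 147/40). Normalize by dividing by the sum 307/40:
  π = (40/307, 120/307, 147/307).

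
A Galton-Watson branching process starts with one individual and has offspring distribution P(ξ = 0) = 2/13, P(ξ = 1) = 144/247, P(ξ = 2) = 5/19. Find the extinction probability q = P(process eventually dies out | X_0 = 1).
q = 38/65

The pgf is f(s) = 2/13 + 144/247·s + 5/19·s². The extinction probability q is the smallest fixed point of f in [0, 1]. Setting s = f(s):
  5/19·s² + (144/247 − 1)·s + 2/13 = 0
  5/19·s² − (2/13 + 5/19)·s + 2/13 = 0
which factors as (s − 1)·(5/19·s − 2/13) = 0, giving roots s = 1 and s = (2/13)/(5/19) = 38/65.
Mean offspring μ = 144/247 + 2·5/19 = 274/247 > 1 (supercritical), so q < 1. The extinction probability is the smaller root: q = (2/13)/(5/19) = 38/65.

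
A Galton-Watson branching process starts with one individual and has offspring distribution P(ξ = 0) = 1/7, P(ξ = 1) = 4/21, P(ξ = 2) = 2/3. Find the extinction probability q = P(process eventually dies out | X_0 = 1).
q = 3/14

The pgf is f(s) = 1/7 + 4/21·s + 2/3·s². The extinction probability q is the smallest fixed point of f in [0, 1]. Setting s = f(s):
  2/3·s² + (4/21 − 1)·s + 1/7 = 0
  2/3·s² − (1/7 + 2/3)·s + 1/7 = 0
which factors as (s − 1)·(2/3·s − 1/7) = 0, giving roots s = 1 and s = (1/7)/(2/3) = 3/14.
Mean offspring μ = 4/21 + 2·2/3 = 32/21 > 1 (supercritical), so q < 1. The extinction probability is the smaller root: q = (1/7)/(2/3) = 3/14.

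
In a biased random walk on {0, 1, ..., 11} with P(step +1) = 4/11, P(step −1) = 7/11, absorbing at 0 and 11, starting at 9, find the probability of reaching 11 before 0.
P(hit 11 before 0) = (1 − (7/4)^9) / (1 − (7/4)^11) = 213821136/657710813

Let u_k denote P(reach 11 before 0 | start at k). Boundary: u_0 = 0, u_11 = 1. Recurrence: u_k = 4/11·u_{k+1} + 7/11·u_{k-1} for 1 ≤ k ≤ 10. Try u_k = A + B·r^k with r = q/p = (7/11)/(4/11) = 7/4. Substitution satisfies the recurrence; boundary conditions give:
  u_k = (1 − r^k) / (1 − r^N) = (1 − (7/4)^9) / (1 − (7/4)^11) = 213821136/657710813.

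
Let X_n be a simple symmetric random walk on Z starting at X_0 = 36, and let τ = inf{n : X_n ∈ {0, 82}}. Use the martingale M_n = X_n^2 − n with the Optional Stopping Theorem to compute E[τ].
E[τ] = 1656

M_n = X_n^2 − n is a martingale (since E[X_{n+1}^2 | F_n] = X_n^2 + 1). By OST (τ has finite mean in a bounded region), E[M_τ] = E[M_0] = X_0^2 − 0 = 36^2 = 1296. Also E[M_τ] = E[X_τ^2] − E[τ]. The walk exits at 0 or 82, with P(hit 82 first) = 36/82, so E[X_τ^2] = 82^2 · 36/82 + 0 = 2952. Thus E[τ] = E[X_τ^2] − E[M_τ] = 2952 − 1296 = 1656 = 36(82 − 36) = 1656.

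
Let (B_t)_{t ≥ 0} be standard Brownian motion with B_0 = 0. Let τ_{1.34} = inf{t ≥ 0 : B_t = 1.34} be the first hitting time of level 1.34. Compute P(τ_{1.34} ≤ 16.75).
P(τ_{1.34} ≤ 16.75) = 2(1 − Φ(1.34/√16.75)) = 2(1 − Φ(0.3274)) ≈ 0.7434

By the reflection principle for standard BM, P(τ_b ≤ t) = 2 · P(B_t ≥ b). Since B_t ~ N(0, t), P(B_t ≥ 1.34) = 1 − Φ(1.34/√t) = 1 − Φ(1.34/√16.75) = 1 − Φ(0.3274) ≈ 0.37168. Doubling: P(τ_{1.34} ≤ 16.75) ≈ 2 · 0.37168 = 0.74336 ≈ 0.7434.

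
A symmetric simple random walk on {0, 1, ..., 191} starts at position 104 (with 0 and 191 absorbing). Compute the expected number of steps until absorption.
E[τ | X_0 = 104] = 9048

Let v_k = E[τ | X_0 = k]. Boundary: v_0 = v_191 = 0. Recurrence: v_k = 1 + (v_{k-1} + v_{k+1})/2 for 1 ≤ k ≤ 190. The particular solution to v_k − (v_{k-1} + v_{k+1})/2 = 1 is v_k = −k^2. Adding homogeneous solution A + B k and matching boundaries gives v_k = k (191 − k). Substituting k = 104: v_104 = 104 · 87 = 9048.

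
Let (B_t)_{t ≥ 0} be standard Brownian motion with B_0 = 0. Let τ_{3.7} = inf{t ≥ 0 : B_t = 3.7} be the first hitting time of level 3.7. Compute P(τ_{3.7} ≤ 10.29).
P(τ_{3.7} ≤ 10.29) = 2(1 − Φ(3.7/√10.29)) = 2(1 − Φ(1.1534)) ≈ 0.2487

By the reflection principle for standard BM, P(τ_b ≤ t) = 2 · P(B_t ≥ b). Since B_t ~ N(0, t), P(B_t ≥ 3.7) = 1 − Φ(3.7/√t) = 1 − Φ(3.7/√10.29) = 1 − Φ(1.1534) ≈ 0.12437. Doubling: P(τ_{3.7} ≤ 10.29) ≈ 2 · 0.12437 = 0.24874 ≈ 0.2487.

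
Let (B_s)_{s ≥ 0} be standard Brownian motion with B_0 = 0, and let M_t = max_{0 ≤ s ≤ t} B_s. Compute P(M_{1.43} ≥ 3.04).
P(M_{1.43} ≥ 3.04) = 2·P(B_{1.43} ≥ 3.04) = 2(1 − Φ(3.04/√1.43)) ≈ 0.0110

By the reflection principle for Brownian motion, P(M_t ≥ a) = 2 · P(B_t ≥ a) for a ≥ 0. Since B_t ~ N(0, t), P(B_t ≥ 3.04) = 1 − Φ(3.04/√t) = 1 − Φ(3.04/√1.43) = 1 − Φ(2.5422). So
  P(M_{1.43} ≥ 3.04) = 2(1 − Φ(2.5422)) ≈ 0.0110.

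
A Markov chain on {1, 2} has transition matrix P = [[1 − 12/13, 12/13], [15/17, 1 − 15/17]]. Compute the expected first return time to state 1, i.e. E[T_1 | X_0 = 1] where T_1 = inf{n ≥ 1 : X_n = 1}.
E[T_1 | X_0 = 1] = 1/π_1 = 133/65

For an irreducible recurrent Markov chain with stationary distribution π, E[T_i | X_0 = i] = 1/π_i (Kac's formula). Here π_1 = (15/17)/(12/13 + 15/17) = (15/17)/(399/221) = 65/133, so E[T_1 | X_0 = 1] = 1/π_1 = (12/13 + 15/17)/(15/17) = (399/221)/(15/17) = 133/65.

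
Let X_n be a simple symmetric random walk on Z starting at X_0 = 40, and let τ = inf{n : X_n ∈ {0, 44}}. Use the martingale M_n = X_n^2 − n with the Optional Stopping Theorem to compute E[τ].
E[τ] = 160

M_n = X_n^2 − n is a martingale (since E[X_{n+1}^2 | F_n] = X_n^2 + 1). By OST (τ has finite mean in a bounded region), E[M_τ] = E[M_0] = X_0^2 − 0 = 40^2 = 1600. Also E[M_τ] = E[X_τ^2] − E[τ]. The walk exits at 0 or 44, with P(hit 44 first) = 40/44, so E[X_τ^2] = 44^2 · 40/44 + 0 = 1760. Thus E[τ] = E[X_τ^2] − E[M_τ] = 1760 − 1600 = 160 = 40(44 − 40) = 160.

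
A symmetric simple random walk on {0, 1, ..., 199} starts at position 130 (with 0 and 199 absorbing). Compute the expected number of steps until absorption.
E[τ | X_0 = 130] = 8970

Let v_k = E[τ | X_0 = k]. Boundary: v_0 = v_199 = 0. Recurrence: v_k = 1 + (v_{k-1} + v_{k+1})/2 for 1 ≤ k ≤ 198. The particular solution to v_k − (v_{k-1} + v_{k+1})/2 = 1 is v_k = −k^2. Adding homogeneous solution A + B k and matching boundaries gives v_k = k (199 − k). Substituting k = 130: v_130 = 130 · 69 = 8970.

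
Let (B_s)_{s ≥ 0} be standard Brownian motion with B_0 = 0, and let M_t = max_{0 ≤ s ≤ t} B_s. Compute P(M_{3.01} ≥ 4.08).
P(M_{3.01} ≥ 4.08) = 2·P(B_{3.01} ≥ 4.08) = 2(1 − Φ(4.08/√3.01)) ≈ 0.0187

By the reflection principle for Brownian motion, P(M_t ≥ a) = 2 · P(B_t ≥ a) for a ≥ 0. Since B_t ~ N(0, t), P(B_t ≥ 4.08) = 1 − Φ(4.08/√t) = 1 − Φ(4.08/√3.01) = 1 − Φ(2.3517). So
  P(M_{3.01} ≥ 4.08) = 2(1 − Φ(2.3517)) ≈ 0.0187.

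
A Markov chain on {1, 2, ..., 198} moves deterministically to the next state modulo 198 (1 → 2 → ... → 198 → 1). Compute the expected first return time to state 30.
E[T_30 | X_0 = 30] = 198

The chain cycles deterministically, so starting at state 30 it returns in exactly 198 steps. Equivalently, the stationary distribution is uniform π_j = 1/198 for every state j, so by Kac's formula E[T_30] = 1/π_30 = 198.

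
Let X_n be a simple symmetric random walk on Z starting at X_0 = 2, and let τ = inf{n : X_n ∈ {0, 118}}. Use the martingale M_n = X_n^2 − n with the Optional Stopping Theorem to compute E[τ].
E[τ] = 232

M_n = X_n^2 − n is a martingale (since E[X_{n+1}^2 | F_n] = X_n^2 + 1). By OST (τ has finite mean in a bounded region), E[M_τ] = E[M_0] = X_0^2 − 0 = 2^2 = 4. Also E[M_τ] = E[X_τ^2] − E[τ]. The walk exits at 0 or 118, with P(hit 118 first) = 2/118, so E[X_τ^2] = 118^2 · 2/118 + 0 = 236. Thus E[τ] = E[X_τ^2] − E[M_τ] = 236 − 4 = 232 = 2(118 − 2) = 232.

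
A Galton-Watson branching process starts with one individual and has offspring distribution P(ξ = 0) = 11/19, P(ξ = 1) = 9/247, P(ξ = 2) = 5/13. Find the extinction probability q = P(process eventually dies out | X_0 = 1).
q = 1

Mean offspring μ = 0·11/19 + 1·9/247 + 2·5/13 = 199/247 ≤ 1. For μ ≤ 1 with offspring not concentrated at 1, the Galton-Watson process goes extinct almost surely, so q = 1.
(Algebraic check: The pgf is f(s) = 11/19 + 9/247·s + 5/13·s². The extinction probability q is the smallest fixed point of f in [0, 1]. Setting s = f(s):
  5/13·s² + (9/247 − 1)·s + 11/19 = 0
  5/13·s² − (11/19 + 5/13)·s + 11/19 = 0
which factors as (s − 1)·(5/13·s − 11/19) = 0, giving roots s = 1 and s = (11/19)/(5/13) = 143/95. Since 143/95 ≥ 1, the smallest root in [0, 1] is s = 1.)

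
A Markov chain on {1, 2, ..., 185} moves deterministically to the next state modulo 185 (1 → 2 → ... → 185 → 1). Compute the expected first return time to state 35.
E[T_35 | X_0 = 35] = 185

The chain cycles deterministically, so starting at state 35 it returns in exactly 185 steps. Equivalently, the stationary distribution is uniform π_j = 1/185 for every state j, so by Kac's formula E[T_35] = 1/π_35 = 185.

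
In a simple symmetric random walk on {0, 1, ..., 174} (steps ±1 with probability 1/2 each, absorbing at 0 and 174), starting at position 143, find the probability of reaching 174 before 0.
P(hit 174 before 0) = 143/174

Let u_k = P(hit 174 before 0 | start at k). Then u_0 = 0, u_174 = 1, and u_k = u_{k-1}/2 + u_{k+1}/2 for 1 ≤ k ≤ 173. This harmonic recurrence is solved by u_k = k/174, giving u_143 = 143/174.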